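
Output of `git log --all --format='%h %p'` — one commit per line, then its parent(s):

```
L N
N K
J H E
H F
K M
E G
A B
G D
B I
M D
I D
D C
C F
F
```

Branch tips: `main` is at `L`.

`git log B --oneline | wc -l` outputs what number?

Walking parent pointers from B: reachable set = {B, C, D, F, I}.
That is 5 commits.

5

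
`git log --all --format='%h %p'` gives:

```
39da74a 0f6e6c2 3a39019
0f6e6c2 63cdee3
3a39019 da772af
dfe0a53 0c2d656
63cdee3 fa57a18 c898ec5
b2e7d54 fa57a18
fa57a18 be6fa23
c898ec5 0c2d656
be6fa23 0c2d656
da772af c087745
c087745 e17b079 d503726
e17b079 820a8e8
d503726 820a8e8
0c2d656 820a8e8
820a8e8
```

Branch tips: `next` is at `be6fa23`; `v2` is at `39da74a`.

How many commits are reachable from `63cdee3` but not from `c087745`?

5

Reachable from 63cdee3: {0c2d656, 63cdee3, 820a8e8, be6fa23, c898ec5, fa57a18}.
Reachable from c087745: {820a8e8, c087745, d503726, e17b079}.
In 63cdee3's history but not c087745's: {0c2d656, 63cdee3, be6fa23, c898ec5, fa57a18} — 5 commits.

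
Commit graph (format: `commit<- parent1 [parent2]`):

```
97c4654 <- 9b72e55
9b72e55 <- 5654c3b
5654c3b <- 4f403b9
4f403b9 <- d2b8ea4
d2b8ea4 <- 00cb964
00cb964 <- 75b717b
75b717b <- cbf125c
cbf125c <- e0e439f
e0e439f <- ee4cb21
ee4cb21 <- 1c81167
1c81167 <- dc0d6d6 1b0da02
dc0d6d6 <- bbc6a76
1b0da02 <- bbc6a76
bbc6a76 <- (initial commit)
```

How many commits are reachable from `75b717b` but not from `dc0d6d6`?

Reachable from 75b717b: {1b0da02, 1c81167, 75b717b, bbc6a76, cbf125c, dc0d6d6, e0e439f, ee4cb21}.
Reachable from dc0d6d6: {bbc6a76, dc0d6d6}.
In 75b717b's history but not dc0d6d6's: {1b0da02, 1c81167, 75b717b, cbf125c, e0e439f, ee4cb21} — 6 commits.

6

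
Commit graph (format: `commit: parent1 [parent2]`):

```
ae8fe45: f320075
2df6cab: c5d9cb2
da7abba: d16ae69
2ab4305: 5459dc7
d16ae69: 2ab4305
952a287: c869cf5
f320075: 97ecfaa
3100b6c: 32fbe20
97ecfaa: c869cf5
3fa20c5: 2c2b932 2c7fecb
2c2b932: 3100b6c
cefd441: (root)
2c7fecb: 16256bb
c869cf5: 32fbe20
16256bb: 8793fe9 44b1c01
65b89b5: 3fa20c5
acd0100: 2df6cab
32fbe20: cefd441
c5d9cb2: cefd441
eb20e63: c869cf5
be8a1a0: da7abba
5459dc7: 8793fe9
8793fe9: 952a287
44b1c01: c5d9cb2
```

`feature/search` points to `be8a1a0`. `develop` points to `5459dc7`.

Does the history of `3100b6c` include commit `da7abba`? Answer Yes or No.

No

Ancestors of 3100b6c: {3100b6c, 32fbe20, cefd441}.
da7abba is not in that set, so it is not an ancestor of 3100b6c.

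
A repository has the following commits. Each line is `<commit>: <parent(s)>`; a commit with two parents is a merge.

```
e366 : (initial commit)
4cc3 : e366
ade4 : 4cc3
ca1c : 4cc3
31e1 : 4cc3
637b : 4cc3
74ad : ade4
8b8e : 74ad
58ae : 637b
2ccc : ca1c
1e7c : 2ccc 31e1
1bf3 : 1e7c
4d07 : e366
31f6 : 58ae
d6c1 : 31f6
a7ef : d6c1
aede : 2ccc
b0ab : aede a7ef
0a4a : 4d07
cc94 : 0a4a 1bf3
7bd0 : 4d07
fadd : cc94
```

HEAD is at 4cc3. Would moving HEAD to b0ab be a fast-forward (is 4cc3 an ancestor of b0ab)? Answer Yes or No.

A fast-forward from 4cc3 to b0ab is possible iff 4cc3 is an ancestor of b0ab.
Ancestors of b0ab: {2ccc, 31f6, 4cc3, 58ae, 637b, a7ef, aede, b0ab, ca1c, d6c1, e366}.
4cc3 is among them, so fast-forward is possible.

Yes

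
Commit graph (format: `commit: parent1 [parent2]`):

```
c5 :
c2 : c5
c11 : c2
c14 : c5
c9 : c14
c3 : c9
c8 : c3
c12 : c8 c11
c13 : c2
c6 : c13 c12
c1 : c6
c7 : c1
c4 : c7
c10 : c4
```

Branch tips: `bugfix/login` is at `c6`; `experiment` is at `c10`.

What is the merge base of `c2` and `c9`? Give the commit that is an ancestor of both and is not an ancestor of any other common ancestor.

Ancestors of c2: {c2, c5}.
Ancestors of c9: {c14, c5, c9}.
Common ancestors: {c5}.
The only common ancestor is c5, so it is the merge base.

c5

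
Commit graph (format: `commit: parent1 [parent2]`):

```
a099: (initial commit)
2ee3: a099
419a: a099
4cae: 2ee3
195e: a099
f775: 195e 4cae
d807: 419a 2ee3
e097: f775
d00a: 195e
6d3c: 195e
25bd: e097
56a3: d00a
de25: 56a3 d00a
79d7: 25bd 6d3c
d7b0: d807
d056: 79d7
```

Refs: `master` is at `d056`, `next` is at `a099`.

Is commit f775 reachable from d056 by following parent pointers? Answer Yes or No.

Yes

Ancestors of d056 (commits reachable by following parents): {195e, 25bd, 2ee3, 4cae, 6d3c, 79d7, a099, d056, e097, f775}.
f775 is in that set, so it is an ancestor of d056.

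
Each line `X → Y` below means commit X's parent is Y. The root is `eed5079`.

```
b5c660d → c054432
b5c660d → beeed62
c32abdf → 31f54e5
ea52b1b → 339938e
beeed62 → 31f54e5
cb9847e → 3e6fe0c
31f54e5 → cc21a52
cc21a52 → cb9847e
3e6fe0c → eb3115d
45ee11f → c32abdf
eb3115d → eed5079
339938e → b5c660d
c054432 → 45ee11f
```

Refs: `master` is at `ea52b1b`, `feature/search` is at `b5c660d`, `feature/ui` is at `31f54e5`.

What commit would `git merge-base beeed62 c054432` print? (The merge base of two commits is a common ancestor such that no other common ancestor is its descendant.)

Ancestors of beeed62: {31f54e5, 3e6fe0c, beeed62, cb9847e, cc21a52, eb3115d, eed5079}.
Ancestors of c054432: {31f54e5, 3e6fe0c, 45ee11f, c054432, c32abdf, cb9847e, cc21a52, eb3115d, eed5079}.
Common ancestors: {31f54e5, 3e6fe0c, cb9847e, cc21a52, eb3115d, eed5079}.
Among these, 31f54e5 is not an ancestor of any other common ancestor — it is the merge base.

31f54e5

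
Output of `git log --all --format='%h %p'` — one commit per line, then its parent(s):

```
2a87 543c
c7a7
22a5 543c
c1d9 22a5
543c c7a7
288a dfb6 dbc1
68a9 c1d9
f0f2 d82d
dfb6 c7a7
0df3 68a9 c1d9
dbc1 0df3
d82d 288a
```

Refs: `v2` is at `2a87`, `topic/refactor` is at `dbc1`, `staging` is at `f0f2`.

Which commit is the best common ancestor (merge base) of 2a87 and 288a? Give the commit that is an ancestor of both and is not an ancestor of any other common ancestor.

Ancestors of 2a87: {2a87, 543c, c7a7}.
Ancestors of 288a: {0df3, 22a5, 288a, 543c, 68a9, c1d9, c7a7, dbc1, dfb6}.
Common ancestors: {543c, c7a7}.
Among these, 543c is not an ancestor of any other common ancestor — it is the merge base.

543c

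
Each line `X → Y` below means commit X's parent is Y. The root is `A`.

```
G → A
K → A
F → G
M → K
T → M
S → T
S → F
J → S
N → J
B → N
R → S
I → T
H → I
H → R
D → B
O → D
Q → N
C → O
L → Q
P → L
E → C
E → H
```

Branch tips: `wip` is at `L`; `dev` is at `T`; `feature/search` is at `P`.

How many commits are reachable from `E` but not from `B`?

7

Reachable from E: {A, B, C, D, E, F, G, H, I, J, K, M, N, O, R, S, T}.
Reachable from B: {A, B, F, G, J, K, M, N, S, T}.
In E's history but not B's: {C, D, E, H, I, O, R} — 7 commits.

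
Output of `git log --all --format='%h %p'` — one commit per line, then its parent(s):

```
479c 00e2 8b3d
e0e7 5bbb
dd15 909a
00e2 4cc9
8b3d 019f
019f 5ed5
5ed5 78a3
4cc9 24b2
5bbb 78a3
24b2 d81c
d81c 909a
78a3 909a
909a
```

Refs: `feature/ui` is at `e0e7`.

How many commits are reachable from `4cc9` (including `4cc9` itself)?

Walking parent pointers from 4cc9: reachable set = {24b2, 4cc9, 909a, d81c}.
That is 4 commits.

4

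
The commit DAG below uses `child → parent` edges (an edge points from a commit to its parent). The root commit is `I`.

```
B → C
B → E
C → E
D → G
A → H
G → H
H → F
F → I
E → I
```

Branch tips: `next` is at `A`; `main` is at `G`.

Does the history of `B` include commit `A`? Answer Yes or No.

Ancestors of B: {B, C, E, I}.
A is not in that set, so it is not an ancestor of B.

No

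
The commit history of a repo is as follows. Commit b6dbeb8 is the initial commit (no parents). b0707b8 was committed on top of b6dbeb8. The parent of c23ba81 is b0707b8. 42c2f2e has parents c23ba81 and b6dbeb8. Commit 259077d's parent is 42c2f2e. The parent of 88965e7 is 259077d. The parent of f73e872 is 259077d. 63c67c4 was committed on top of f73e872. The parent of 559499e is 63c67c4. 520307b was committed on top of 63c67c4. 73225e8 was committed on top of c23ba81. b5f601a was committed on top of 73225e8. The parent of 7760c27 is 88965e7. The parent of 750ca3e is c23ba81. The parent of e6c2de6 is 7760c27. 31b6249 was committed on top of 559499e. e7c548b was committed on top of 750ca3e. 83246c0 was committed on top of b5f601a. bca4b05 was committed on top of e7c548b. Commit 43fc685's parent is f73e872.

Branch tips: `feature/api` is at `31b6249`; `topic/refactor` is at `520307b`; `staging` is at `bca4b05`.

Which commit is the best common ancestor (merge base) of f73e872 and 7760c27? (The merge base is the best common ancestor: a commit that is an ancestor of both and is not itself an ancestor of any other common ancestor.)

259077d

Ancestors of f73e872: {259077d, 42c2f2e, b0707b8, b6dbeb8, c23ba81, f73e872}.
Ancestors of 7760c27: {259077d, 42c2f2e, 7760c27, 88965e7, b0707b8, b6dbeb8, c23ba81}.
Common ancestors: {259077d, 42c2f2e, b0707b8, b6dbeb8, c23ba81}.
Among these, 259077d is not an ancestor of any other common ancestor — it is the merge base.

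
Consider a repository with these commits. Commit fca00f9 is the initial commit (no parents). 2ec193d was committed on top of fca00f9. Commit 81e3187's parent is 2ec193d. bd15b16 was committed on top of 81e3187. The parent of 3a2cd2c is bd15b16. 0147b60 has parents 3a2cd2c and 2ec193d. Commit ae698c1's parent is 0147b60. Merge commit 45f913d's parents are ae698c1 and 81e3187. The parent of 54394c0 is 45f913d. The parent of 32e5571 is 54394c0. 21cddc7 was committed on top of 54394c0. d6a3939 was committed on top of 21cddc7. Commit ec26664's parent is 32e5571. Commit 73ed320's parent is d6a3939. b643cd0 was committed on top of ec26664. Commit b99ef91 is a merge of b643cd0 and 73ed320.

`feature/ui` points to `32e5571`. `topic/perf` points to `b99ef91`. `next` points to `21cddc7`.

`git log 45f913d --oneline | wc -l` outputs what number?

8

Walking parent pointers from 45f913d: reachable set = {0147b60, 2ec193d, 3a2cd2c, 45f913d, 81e3187, ae698c1, bd15b16, fca00f9}.
That is 8 commits.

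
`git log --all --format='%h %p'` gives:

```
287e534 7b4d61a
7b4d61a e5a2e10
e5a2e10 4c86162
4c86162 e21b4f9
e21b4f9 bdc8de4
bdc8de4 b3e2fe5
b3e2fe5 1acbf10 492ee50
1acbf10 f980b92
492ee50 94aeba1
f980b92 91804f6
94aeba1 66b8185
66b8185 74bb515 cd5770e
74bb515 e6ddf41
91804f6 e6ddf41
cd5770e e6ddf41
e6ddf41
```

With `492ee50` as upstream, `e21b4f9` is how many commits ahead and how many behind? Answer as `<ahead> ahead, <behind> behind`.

Reachable from e21b4f9: {1acbf10, 492ee50, 66b8185, 74bb515, 91804f6, 94aeba1, b3e2fe5, bdc8de4, cd5770e, e21b4f9, e6ddf41, f980b92}.
Reachable from 492ee50: {492ee50, 66b8185, 74bb515, 94aeba1, cd5770e, e6ddf41}.
Only in e21b4f9's history (ahead): {1acbf10, 91804f6, b3e2fe5, bdc8de4, e21b4f9, f980b92} — 6.
Only in 492ee50's history (behind): {} — 0.

6 ahead, 0 behind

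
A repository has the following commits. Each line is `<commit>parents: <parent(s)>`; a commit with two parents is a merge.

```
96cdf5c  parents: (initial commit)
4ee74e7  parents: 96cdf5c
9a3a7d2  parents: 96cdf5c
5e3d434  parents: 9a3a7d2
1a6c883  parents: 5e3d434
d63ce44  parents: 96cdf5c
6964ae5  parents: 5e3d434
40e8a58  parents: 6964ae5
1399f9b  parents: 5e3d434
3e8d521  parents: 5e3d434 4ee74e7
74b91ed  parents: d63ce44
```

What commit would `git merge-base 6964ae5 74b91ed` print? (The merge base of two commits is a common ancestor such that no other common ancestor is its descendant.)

96cdf5c

Ancestors of 6964ae5: {5e3d434, 6964ae5, 96cdf5c, 9a3a7d2}.
Ancestors of 74b91ed: {74b91ed, 96cdf5c, d63ce44}.
Common ancestors: {96cdf5c}.
The only common ancestor is 96cdf5c, so it is the merge base.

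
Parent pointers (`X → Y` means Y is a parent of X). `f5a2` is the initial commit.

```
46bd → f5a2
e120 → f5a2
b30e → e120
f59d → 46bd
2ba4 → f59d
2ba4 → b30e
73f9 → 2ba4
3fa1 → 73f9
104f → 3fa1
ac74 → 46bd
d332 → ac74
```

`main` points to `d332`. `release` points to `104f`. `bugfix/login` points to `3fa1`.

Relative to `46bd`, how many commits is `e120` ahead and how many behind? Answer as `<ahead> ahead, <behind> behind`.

Reachable from e120: {e120, f5a2}.
Reachable from 46bd: {46bd, f5a2}.
Only in e120's history (ahead): {e120} — 1.
Only in 46bd's history (behind): {46bd} — 1.

1 ahead, 1 behind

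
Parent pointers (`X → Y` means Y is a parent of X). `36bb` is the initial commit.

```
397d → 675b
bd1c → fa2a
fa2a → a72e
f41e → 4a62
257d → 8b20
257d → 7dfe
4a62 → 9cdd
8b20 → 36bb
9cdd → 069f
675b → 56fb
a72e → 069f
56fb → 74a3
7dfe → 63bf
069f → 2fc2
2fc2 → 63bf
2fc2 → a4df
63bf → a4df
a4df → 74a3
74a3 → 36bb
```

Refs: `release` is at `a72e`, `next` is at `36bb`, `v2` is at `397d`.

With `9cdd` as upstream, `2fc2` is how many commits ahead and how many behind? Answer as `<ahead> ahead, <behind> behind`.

0 ahead, 2 behind

Reachable from 2fc2: {2fc2, 36bb, 63bf, 74a3, a4df}.
Reachable from 9cdd: {069f, 2fc2, 36bb, 63bf, 74a3, 9cdd, a4df}.
Only in 2fc2's history (ahead): {} — 0.
Only in 9cdd's history (behind): {069f, 9cdd} — 2.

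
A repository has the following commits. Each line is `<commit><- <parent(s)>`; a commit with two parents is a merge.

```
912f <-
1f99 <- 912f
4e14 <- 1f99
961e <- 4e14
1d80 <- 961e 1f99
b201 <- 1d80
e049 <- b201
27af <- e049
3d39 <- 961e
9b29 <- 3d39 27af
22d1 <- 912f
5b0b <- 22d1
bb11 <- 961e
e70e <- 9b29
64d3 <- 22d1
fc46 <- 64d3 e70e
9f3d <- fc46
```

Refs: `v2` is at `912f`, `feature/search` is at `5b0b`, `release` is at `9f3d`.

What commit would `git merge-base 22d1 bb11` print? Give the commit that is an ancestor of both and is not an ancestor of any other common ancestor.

Ancestors of 22d1: {22d1, 912f}.
Ancestors of bb11: {1f99, 4e14, 912f, 961e, bb11}.
Common ancestors: {912f}.
The only common ancestor is 912f, so it is the merge base.

912f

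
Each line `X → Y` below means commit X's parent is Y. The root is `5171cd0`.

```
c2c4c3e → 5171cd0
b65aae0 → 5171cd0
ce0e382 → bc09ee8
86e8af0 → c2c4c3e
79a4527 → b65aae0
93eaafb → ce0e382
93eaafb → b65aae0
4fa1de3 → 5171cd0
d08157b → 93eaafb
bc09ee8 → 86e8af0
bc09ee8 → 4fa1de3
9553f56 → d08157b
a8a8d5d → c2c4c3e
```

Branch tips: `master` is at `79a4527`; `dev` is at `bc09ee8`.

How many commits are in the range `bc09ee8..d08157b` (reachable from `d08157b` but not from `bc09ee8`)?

Reachable from d08157b: {4fa1de3, 5171cd0, 86e8af0, 93eaafb, b65aae0, bc09ee8, c2c4c3e, ce0e382, d08157b}.
Reachable from bc09ee8: {4fa1de3, 5171cd0, 86e8af0, bc09ee8, c2c4c3e}.
In d08157b's history but not bc09ee8's: {93eaafb, b65aae0, ce0e382, d08157b} — 4 commits.

4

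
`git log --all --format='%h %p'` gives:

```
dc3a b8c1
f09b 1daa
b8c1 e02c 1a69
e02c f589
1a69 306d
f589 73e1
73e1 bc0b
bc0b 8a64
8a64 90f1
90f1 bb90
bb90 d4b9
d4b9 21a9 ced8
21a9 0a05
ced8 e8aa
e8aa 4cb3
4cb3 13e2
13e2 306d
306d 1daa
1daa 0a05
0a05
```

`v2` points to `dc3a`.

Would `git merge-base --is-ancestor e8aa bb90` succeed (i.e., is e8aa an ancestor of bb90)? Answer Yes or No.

Yes

Ancestors of bb90 (commits reachable by following parents): {0a05, 13e2, 1daa, 21a9, 306d, 4cb3, bb90, ced8, d4b9, e8aa}.
e8aa is in that set, so it is an ancestor of bb90.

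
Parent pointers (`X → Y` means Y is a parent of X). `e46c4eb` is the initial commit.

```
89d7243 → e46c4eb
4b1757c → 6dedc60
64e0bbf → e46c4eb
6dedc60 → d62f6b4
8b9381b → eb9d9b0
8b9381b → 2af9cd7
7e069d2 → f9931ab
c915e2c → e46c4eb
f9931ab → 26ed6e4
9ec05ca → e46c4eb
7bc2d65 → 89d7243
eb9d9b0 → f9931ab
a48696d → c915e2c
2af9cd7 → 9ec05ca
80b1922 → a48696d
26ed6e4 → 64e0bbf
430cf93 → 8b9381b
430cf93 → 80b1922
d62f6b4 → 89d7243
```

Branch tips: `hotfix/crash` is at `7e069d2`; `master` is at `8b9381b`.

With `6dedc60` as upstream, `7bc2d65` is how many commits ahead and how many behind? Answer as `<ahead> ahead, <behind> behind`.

1 ahead, 2 behind

Reachable from 7bc2d65: {7bc2d65, 89d7243, e46c4eb}.
Reachable from 6dedc60: {6dedc60, 89d7243, d62f6b4, e46c4eb}.
Only in 7bc2d65's history (ahead): {7bc2d65} — 1.
Only in 6dedc60's history (behind): {6dedc60, d62f6b4} — 2.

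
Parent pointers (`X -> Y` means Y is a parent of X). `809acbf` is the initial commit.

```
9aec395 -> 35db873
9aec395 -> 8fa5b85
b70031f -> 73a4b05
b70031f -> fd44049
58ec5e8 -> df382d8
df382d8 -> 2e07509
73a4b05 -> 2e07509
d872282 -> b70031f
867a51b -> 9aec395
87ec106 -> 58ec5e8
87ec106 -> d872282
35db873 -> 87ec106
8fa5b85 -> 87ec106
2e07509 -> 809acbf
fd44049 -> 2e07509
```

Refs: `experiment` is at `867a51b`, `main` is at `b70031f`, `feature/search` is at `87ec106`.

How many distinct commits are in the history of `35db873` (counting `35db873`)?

10

Walking parent pointers from 35db873: reachable set = {2e07509, 35db873, 58ec5e8, 73a4b05, 809acbf, 87ec106, b70031f, d872282, df382d8, fd44049}.
That is 10 commits.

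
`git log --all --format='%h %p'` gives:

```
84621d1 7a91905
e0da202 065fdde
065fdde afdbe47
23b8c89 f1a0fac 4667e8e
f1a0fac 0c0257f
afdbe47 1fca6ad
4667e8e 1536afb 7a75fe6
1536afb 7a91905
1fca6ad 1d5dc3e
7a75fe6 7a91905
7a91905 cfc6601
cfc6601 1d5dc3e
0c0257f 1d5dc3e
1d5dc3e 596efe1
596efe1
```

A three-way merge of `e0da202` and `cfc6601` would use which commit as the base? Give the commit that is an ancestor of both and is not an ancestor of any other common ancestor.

1d5dc3e

Ancestors of e0da202: {065fdde, 1d5dc3e, 1fca6ad, 596efe1, afdbe47, e0da202}.
Ancestors of cfc6601: {1d5dc3e, 596efe1, cfc6601}.
Common ancestors: {1d5dc3e, 596efe1}.
Among these, 1d5dc3e is not an ancestor of any other common ancestor — it is the merge base.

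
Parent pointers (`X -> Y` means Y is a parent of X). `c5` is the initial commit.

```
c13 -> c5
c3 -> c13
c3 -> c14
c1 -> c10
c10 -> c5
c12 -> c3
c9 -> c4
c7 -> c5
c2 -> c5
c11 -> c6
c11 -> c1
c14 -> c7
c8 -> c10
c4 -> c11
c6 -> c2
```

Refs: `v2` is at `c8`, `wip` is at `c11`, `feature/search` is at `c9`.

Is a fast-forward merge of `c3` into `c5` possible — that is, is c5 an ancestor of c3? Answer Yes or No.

A fast-forward from c5 to c3 is possible iff c5 is an ancestor of c3.
Ancestors of c3: {c13, c14, c3, c5, c7}.
c5 is among them, so fast-forward is possible.

Yes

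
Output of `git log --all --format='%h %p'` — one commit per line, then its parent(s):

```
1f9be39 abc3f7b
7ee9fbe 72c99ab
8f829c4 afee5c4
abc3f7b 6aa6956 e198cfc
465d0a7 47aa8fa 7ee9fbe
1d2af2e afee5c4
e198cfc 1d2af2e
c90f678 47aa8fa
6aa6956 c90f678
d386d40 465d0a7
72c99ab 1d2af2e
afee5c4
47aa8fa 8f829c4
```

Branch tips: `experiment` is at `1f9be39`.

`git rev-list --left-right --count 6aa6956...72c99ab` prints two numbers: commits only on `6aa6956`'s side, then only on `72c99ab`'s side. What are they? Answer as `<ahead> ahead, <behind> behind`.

4 ahead, 2 behind

Reachable from 6aa6956: {47aa8fa, 6aa6956, 8f829c4, afee5c4, c90f678}.
Reachable from 72c99ab: {1d2af2e, 72c99ab, afee5c4}.
Only in 6aa6956's history (ahead): {47aa8fa, 6aa6956, 8f829c4, c90f678} — 4.
Only in 72c99ab's history (behind): {1d2af2e, 72c99ab} — 2.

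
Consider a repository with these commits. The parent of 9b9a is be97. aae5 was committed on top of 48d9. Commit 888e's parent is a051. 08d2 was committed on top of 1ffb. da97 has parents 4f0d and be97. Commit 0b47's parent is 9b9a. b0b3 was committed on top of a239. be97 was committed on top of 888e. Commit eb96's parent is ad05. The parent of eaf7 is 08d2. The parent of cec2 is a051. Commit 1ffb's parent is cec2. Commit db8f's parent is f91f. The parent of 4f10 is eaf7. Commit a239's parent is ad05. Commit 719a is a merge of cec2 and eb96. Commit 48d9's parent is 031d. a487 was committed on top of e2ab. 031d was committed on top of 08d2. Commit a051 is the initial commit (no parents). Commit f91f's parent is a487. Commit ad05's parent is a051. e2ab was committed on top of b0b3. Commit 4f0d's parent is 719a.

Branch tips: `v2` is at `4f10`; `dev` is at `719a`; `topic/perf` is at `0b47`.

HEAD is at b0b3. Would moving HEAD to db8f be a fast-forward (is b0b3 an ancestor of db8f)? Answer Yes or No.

Yes

A fast-forward from b0b3 to db8f is possible iff b0b3 is an ancestor of db8f.
Ancestors of db8f: {a051, a239, a487, ad05, b0b3, db8f, e2ab, f91f}.
b0b3 is among them, so fast-forward is possible.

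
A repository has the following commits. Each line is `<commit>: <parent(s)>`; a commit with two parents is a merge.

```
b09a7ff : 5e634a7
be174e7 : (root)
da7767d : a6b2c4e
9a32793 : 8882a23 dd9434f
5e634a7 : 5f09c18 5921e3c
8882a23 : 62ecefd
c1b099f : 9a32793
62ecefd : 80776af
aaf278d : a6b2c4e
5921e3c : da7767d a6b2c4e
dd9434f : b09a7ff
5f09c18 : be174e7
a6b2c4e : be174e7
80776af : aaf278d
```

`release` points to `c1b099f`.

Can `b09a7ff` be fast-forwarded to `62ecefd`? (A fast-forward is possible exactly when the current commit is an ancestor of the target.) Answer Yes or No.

A fast-forward from b09a7ff to 62ecefd is possible iff b09a7ff is an ancestor of 62ecefd.
Ancestors of 62ecefd: {62ecefd, 80776af, a6b2c4e, aaf278d, be174e7}.
b09a7ff is not among them, so fast-forward is not possible.

No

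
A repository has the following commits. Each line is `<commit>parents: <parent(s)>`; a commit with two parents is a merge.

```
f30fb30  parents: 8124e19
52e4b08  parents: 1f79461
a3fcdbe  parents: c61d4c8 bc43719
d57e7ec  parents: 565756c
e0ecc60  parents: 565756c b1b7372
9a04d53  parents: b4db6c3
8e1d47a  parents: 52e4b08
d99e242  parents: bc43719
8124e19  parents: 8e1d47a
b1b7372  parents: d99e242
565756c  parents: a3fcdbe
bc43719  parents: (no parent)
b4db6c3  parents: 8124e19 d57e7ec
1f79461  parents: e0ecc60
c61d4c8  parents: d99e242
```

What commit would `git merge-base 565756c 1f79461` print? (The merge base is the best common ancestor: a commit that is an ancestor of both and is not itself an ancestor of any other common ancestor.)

Ancestors of 565756c: {565756c, a3fcdbe, bc43719, c61d4c8, d99e242}.
Ancestors of 1f79461: {1f79461, 565756c, a3fcdbe, b1b7372, bc43719, c61d4c8, d99e242, e0ecc60}.
Common ancestors: {565756c, a3fcdbe, bc43719, c61d4c8, d99e242}.
Among these, 565756c is not an ancestor of any other common ancestor — it is the merge base.

565756c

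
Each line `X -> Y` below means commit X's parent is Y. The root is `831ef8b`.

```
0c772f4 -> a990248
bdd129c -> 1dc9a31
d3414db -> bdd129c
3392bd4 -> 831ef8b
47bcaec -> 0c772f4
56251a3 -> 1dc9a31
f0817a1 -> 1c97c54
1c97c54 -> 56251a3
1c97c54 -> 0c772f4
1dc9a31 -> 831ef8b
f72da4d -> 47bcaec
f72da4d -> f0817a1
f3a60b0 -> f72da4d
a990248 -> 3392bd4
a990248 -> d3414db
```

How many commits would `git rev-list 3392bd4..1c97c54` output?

Reachable from 1c97c54: {0c772f4, 1c97c54, 1dc9a31, 3392bd4, 56251a3, 831ef8b, a990248, bdd129c, d3414db}.
Reachable from 3392bd4: {3392bd4, 831ef8b}.
In 1c97c54's history but not 3392bd4's: {0c772f4, 1c97c54, 1dc9a31, 56251a3, a990248, bdd129c, d3414db} — 7 commits.

7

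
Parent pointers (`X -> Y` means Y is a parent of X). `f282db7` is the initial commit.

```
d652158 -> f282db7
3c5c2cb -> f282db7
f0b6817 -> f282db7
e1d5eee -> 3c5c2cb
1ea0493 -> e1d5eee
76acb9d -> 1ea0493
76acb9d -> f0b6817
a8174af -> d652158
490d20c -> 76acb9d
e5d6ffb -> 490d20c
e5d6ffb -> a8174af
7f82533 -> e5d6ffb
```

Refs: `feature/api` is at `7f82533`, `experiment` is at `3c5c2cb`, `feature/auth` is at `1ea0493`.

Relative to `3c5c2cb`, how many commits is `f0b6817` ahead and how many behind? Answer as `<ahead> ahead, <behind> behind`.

1 ahead, 1 behind

Reachable from f0b6817: {f0b6817, f282db7}.
Reachable from 3c5c2cb: {3c5c2cb, f282db7}.
Only in f0b6817's history (ahead): {f0b6817} — 1.
Only in 3c5c2cb's history (behind): {3c5c2cb} — 1.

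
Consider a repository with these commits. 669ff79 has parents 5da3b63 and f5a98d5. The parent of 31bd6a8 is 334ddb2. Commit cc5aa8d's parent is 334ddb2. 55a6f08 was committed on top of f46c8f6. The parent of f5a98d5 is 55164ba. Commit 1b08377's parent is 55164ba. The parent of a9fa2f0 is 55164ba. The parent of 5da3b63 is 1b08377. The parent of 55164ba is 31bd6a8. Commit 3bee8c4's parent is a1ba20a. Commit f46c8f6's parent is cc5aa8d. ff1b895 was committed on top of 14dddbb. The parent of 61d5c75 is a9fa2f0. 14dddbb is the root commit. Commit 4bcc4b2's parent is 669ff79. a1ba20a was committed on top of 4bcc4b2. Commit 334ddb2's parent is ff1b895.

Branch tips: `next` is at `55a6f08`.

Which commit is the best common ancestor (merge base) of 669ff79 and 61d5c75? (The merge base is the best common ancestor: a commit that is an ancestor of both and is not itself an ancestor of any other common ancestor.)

55164ba

Ancestors of 669ff79: {14dddbb, 1b08377, 31bd6a8, 334ddb2, 55164ba, 5da3b63, 669ff79, f5a98d5, ff1b895}.
Ancestors of 61d5c75: {14dddbb, 31bd6a8, 334ddb2, 55164ba, 61d5c75, a9fa2f0, ff1b895}.
Common ancestors: {14dddbb, 31bd6a8, 334ddb2, 55164ba, ff1b895}.
Among these, 55164ba is not an ancestor of any other common ancestor — it is the merge base.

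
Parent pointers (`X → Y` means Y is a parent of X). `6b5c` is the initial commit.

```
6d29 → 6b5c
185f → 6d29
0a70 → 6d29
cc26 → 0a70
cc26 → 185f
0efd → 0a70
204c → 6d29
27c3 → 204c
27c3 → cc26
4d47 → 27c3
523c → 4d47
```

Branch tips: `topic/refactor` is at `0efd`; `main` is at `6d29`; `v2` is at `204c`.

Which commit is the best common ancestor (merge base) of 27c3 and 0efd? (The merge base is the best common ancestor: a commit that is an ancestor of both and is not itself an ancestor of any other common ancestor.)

Ancestors of 27c3: {0a70, 185f, 204c, 27c3, 6b5c, 6d29, cc26}.
Ancestors of 0efd: {0a70, 0efd, 6b5c, 6d29}.
Common ancestors: {0a70, 6b5c, 6d29}.
Among these, 0a70 is not an ancestor of any other common ancestor — it is the merge base.

0a70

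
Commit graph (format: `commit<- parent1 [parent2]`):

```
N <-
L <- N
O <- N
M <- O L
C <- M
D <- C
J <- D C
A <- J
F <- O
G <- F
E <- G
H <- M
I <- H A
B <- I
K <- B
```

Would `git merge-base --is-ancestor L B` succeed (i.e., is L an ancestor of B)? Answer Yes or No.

Ancestors of B (commits reachable by following parents): {A, B, C, D, H, I, J, L, M, N, O}.
L is in that set, so it is an ancestor of B.

Yes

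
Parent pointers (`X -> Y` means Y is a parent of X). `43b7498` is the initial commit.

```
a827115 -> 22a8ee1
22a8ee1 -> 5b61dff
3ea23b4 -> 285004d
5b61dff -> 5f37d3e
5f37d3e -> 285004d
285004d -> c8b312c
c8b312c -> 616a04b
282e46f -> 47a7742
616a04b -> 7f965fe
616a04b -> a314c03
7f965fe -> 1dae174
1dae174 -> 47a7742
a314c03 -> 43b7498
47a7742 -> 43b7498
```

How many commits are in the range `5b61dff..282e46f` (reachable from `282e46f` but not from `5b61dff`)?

Reachable from 282e46f: {282e46f, 43b7498, 47a7742}.
Reachable from 5b61dff: {1dae174, 285004d, 43b7498, 47a7742, 5b61dff, 5f37d3e, 616a04b, 7f965fe, a314c03, c8b312c}.
In 282e46f's history but not 5b61dff's: {282e46f} — 1 commit.

1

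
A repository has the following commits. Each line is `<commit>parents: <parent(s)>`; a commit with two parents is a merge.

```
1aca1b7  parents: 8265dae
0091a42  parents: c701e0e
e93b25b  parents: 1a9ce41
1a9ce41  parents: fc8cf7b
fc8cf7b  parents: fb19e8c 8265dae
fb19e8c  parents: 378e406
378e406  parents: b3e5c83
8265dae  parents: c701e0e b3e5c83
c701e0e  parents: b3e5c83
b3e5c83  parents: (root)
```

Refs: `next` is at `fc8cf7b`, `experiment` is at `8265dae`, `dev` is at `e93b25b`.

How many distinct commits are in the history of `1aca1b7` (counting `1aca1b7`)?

Walking parent pointers from 1aca1b7: reachable set = {1aca1b7, 8265dae, b3e5c83, c701e0e}.
That is 4 commits.

4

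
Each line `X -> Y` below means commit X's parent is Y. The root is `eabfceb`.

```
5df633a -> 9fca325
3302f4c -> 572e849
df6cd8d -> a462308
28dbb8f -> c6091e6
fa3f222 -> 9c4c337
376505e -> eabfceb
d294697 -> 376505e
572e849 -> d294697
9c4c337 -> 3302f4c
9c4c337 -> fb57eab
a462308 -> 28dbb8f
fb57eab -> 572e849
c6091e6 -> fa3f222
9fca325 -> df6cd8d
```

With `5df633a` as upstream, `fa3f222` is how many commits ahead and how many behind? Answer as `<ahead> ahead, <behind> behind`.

0 ahead, 6 behind

Reachable from fa3f222: {3302f4c, 376505e, 572e849, 9c4c337, d294697, eabfceb, fa3f222, fb57eab}.
Reachable from 5df633a: {28dbb8f, 3302f4c, 376505e, 572e849, 5df633a, 9c4c337, 9fca325, a462308, c6091e6, d294697, df6cd8d, eabfceb, fa3f222, fb57eab}.
Only in fa3f222's history (ahead): {} — 0.
Only in 5df633a's history (behind): {28dbb8f, 5df633a, 9fca325, a462308, c6091e6, df6cd8d} — 6.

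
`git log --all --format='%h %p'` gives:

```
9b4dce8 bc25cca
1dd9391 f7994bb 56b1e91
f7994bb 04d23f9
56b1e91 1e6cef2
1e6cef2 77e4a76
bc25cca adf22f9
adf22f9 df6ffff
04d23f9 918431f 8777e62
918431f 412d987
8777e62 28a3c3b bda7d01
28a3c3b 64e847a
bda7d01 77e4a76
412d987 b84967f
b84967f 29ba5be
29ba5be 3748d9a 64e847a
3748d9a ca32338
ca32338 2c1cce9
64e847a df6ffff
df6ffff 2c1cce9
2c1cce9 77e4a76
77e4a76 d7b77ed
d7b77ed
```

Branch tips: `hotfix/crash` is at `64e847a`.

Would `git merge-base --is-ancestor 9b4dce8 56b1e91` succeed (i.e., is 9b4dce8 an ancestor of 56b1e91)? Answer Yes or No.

Ancestors of 56b1e91: {1e6cef2, 56b1e91, 77e4a76, d7b77ed}.
9b4dce8 is not in that set, so it is not an ancestor of 56b1e91.

No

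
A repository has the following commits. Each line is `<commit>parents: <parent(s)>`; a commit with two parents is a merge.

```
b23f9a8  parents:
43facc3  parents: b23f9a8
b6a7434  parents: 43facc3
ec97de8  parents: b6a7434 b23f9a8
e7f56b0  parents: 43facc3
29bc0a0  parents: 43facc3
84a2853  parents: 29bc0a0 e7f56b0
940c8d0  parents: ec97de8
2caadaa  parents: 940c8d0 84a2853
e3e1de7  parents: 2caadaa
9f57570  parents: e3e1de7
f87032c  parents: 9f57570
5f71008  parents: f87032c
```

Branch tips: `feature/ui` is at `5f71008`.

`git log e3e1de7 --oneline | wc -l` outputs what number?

10

Walking parent pointers from e3e1de7: reachable set = {29bc0a0, 2caadaa, 43facc3, 84a2853, 940c8d0, b23f9a8, b6a7434, e3e1de7, e7f56b0, ec97de8}.
That is 10 commits.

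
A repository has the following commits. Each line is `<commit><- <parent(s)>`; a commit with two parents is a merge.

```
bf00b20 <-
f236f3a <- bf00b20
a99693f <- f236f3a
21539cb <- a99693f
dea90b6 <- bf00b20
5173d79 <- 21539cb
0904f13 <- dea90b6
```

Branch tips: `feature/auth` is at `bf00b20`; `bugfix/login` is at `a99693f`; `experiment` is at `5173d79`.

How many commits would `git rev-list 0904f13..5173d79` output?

4

Reachable from 5173d79: {21539cb, 5173d79, a99693f, bf00b20, f236f3a}.
Reachable from 0904f13: {0904f13, bf00b20, dea90b6}.
In 5173d79's history but not 0904f13's: {21539cb, 5173d79, a99693f, f236f3a} — 4 commits.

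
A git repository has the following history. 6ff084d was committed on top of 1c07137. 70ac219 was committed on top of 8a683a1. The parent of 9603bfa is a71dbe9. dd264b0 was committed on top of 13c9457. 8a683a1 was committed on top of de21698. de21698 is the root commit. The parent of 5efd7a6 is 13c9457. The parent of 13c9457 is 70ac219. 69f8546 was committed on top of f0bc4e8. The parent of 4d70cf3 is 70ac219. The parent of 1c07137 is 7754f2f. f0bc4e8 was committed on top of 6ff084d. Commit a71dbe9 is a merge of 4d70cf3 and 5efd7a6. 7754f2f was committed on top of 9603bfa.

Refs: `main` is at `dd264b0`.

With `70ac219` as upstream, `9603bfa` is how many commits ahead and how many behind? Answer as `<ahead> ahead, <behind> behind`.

Reachable from 9603bfa: {13c9457, 4d70cf3, 5efd7a6, 70ac219, 8a683a1, 9603bfa, a71dbe9, de21698}.
Reachable from 70ac219: {70ac219, 8a683a1, de21698}.
Only in 9603bfa's history (ahead): {13c9457, 4d70cf3, 5efd7a6, 9603bfa, a71dbe9} — 5.
Only in 70ac219's history (behind): {} — 0.

5 ahead, 0 behind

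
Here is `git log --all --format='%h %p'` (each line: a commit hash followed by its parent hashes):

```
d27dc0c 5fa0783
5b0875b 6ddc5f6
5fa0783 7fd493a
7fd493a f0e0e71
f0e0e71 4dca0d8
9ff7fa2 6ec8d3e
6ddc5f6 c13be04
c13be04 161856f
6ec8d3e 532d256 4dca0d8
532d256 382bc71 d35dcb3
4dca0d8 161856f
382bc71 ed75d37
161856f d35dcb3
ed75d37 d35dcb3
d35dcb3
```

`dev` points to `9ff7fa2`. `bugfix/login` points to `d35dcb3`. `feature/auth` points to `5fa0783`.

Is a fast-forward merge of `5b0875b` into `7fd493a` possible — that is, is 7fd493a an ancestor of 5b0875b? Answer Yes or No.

No

A fast-forward from 7fd493a to 5b0875b is possible iff 7fd493a is an ancestor of 5b0875b.
Ancestors of 5b0875b: {161856f, 5b0875b, 6ddc5f6, c13be04, d35dcb3}.
7fd493a is not among them, so fast-forward is not possible.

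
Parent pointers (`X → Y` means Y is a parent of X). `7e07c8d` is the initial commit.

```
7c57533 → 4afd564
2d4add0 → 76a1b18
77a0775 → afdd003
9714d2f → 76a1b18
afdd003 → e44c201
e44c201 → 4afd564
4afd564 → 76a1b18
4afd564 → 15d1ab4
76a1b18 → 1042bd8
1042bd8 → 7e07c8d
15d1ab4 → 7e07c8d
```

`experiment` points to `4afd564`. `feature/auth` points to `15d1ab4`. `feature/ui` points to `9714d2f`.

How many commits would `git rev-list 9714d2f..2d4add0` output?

1

Reachable from 2d4add0: {1042bd8, 2d4add0, 76a1b18, 7e07c8d}.
Reachable from 9714d2f: {1042bd8, 76a1b18, 7e07c8d, 9714d2f}.
In 2d4add0's history but not 9714d2f's: {2d4add0} — 1 commit.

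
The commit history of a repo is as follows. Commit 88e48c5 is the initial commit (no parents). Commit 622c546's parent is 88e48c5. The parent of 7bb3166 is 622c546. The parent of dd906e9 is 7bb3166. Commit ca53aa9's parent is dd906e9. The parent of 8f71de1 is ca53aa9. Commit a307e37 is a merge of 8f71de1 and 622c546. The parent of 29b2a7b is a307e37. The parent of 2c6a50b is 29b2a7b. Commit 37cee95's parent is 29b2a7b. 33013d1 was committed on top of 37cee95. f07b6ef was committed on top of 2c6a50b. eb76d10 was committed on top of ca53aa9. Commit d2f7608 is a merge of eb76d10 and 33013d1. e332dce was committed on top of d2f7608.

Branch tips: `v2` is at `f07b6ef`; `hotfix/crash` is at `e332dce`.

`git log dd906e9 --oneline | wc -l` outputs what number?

4

Walking parent pointers from dd906e9: reachable set = {622c546, 7bb3166, 88e48c5, dd906e9}.
That is 4 commits.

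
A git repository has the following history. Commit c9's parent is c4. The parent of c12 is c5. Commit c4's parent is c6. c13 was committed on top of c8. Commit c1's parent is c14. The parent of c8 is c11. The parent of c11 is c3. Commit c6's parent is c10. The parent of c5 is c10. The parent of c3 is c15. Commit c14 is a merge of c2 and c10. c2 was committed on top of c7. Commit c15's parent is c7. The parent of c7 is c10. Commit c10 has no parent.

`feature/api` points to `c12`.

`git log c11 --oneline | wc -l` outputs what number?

Walking parent pointers from c11: reachable set = {c10, c11, c15, c3, c7}.
That is 5 commits.

5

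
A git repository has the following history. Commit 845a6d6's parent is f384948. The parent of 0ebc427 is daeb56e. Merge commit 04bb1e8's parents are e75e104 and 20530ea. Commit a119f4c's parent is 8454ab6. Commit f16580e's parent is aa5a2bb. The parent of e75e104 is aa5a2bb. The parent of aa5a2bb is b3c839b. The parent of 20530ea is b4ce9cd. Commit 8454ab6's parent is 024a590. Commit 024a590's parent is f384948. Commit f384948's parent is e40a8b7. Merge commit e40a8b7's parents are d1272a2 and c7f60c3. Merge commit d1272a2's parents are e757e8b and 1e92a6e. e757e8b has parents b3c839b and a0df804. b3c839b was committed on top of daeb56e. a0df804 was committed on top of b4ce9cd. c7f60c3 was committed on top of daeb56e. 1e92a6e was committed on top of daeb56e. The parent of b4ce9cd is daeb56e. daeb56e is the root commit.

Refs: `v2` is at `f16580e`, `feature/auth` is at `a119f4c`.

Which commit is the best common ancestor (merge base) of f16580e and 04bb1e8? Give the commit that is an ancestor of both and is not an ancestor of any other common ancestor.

aa5a2bb

Ancestors of f16580e: {aa5a2bb, b3c839b, daeb56e, f16580e}.
Ancestors of 04bb1e8: {04bb1e8, 20530ea, aa5a2bb, b3c839b, b4ce9cd, daeb56e, e75e104}.
Common ancestors: {aa5a2bb, b3c839b, daeb56e}.
Among these, aa5a2bb is not an ancestor of any other common ancestor — it is the merge base.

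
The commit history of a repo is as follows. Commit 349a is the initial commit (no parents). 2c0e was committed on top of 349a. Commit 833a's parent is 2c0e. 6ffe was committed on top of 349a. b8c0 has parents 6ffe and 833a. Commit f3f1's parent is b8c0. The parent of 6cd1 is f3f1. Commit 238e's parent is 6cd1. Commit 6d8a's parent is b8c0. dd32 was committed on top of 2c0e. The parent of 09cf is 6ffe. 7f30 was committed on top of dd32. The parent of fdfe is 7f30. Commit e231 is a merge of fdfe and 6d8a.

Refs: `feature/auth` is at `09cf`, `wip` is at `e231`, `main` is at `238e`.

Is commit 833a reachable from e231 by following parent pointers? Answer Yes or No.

Ancestors of e231 (commits reachable by following parents): {2c0e, 349a, 6d8a, 6ffe, 7f30, 833a, b8c0, dd32, e231, fdfe}.
833a is in that set, so it is an ancestor of e231.

Yes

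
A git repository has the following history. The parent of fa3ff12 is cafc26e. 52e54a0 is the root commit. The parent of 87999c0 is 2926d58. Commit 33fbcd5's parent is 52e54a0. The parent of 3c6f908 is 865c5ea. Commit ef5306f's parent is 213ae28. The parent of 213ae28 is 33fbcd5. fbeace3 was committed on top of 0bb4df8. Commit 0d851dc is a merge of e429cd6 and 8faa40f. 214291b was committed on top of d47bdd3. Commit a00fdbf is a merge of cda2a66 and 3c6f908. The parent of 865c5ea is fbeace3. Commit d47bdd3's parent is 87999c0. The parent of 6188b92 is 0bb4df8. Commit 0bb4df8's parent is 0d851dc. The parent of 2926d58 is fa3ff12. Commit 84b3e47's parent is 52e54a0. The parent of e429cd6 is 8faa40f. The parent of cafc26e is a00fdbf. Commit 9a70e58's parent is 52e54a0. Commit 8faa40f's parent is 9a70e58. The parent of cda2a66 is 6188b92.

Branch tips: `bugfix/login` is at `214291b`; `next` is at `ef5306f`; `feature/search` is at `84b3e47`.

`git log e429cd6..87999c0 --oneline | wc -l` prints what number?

Reachable from 87999c0: {0bb4df8, 0d851dc, 2926d58, 3c6f908, 52e54a0, 6188b92, 865c5ea, 87999c0, 8faa40f, 9a70e58, a00fdbf, cafc26e, cda2a66, e429cd6, fa3ff12, fbeace3}.
Reachable from e429cd6: {52e54a0, 8faa40f, 9a70e58, e429cd6}.
In 87999c0's history but not e429cd6's: {0bb4df8, 0d851dc, 2926d58, 3c6f908, 6188b92, 865c5ea, 87999c0, a00fdbf, cafc26e, cda2a66, fa3ff12, fbeace3} — 12 commits.

12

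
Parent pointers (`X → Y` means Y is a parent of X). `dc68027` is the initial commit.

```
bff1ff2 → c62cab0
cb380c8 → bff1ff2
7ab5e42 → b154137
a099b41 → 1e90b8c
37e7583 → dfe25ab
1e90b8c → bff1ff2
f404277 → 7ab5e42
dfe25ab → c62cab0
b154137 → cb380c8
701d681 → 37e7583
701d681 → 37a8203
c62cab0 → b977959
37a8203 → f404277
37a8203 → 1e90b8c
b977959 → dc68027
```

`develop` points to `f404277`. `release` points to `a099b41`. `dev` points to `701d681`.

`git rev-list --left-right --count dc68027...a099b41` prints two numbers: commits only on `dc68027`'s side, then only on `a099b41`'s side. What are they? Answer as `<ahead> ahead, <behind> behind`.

Reachable from dc68027: {dc68027}.
Reachable from a099b41: {1e90b8c, a099b41, b977959, bff1ff2, c62cab0, dc68027}.
Only in dc68027's history (ahead): {} — 0.
Only in a099b41's history (behind): {1e90b8c, a099b41, b977959, bff1ff2, c62cab0} — 5.

0 ahead, 5 behind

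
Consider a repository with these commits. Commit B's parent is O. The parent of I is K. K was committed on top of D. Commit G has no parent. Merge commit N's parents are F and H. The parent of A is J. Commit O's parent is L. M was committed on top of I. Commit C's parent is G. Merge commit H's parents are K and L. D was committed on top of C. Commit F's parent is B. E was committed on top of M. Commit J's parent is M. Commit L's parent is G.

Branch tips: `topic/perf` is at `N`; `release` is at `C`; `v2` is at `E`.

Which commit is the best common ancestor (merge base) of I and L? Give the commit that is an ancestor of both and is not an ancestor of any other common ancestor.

Ancestors of I: {C, D, G, I, K}.
Ancestors of L: {G, L}.
Common ancestors: {G}.
The only common ancestor is G, so it is the merge base.

G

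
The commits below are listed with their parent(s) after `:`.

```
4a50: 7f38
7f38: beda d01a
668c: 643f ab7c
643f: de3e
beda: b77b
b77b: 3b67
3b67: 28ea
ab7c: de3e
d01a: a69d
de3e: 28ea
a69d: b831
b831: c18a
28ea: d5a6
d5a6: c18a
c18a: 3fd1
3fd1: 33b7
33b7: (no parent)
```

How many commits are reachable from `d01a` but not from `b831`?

2

Reachable from d01a: {33b7, 3fd1, a69d, b831, c18a, d01a}.
Reachable from b831: {33b7, 3fd1, b831, c18a}.
In d01a's history but not b831's: {a69d, d01a} — 2 commits.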